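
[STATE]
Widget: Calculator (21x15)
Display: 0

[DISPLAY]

                    0
┌───┬───┬───┬───┐    
│ 7 │ 8 │ 9 │ ÷ │    
├───┼───┼───┼───┤    
│ 4 │ 5 │ 6 │ × │    
├───┼───┼───┼───┤    
│ 1 │ 2 │ 3 │ - │    
├───┼───┼───┼───┤    
│ 0 │ . │ = │ + │    
├───┼───┼───┼───┤    
│ C │ MC│ MR│ M+│    
└───┴───┴───┴───┘    
                     
                     
                     


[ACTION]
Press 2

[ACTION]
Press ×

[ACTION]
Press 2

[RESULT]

                    2
┌───┬───┬───┬───┐    
│ 7 │ 8 │ 9 │ ÷ │    
├───┼───┼───┼───┤    
│ 4 │ 5 │ 6 │ × │    
├───┼───┼───┼───┤    
│ 1 │ 2 │ 3 │ - │    
├───┼───┼───┼───┤    
│ 0 │ . │ = │ + │    
├───┼───┼───┼───┤    
│ C │ MC│ MR│ M+│    
└───┴───┴───┴───┘    
                     
                     
                     


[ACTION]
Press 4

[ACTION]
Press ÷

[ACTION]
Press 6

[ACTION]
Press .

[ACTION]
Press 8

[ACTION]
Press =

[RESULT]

          7.058823529
┌───┬───┬───┬───┐    
│ 7 │ 8 │ 9 │ ÷ │    
├───┼───┼───┼───┤    
│ 4 │ 5 │ 6 │ × │    
├───┼───┼───┼───┤    
│ 1 │ 2 │ 3 │ - │    
├───┼───┼───┼───┤    
│ 0 │ . │ = │ + │    
├───┼───┼───┼───┤    
│ C │ MC│ MR│ M+│    
└───┴───┴───┴───┘    
                     
                     
                     


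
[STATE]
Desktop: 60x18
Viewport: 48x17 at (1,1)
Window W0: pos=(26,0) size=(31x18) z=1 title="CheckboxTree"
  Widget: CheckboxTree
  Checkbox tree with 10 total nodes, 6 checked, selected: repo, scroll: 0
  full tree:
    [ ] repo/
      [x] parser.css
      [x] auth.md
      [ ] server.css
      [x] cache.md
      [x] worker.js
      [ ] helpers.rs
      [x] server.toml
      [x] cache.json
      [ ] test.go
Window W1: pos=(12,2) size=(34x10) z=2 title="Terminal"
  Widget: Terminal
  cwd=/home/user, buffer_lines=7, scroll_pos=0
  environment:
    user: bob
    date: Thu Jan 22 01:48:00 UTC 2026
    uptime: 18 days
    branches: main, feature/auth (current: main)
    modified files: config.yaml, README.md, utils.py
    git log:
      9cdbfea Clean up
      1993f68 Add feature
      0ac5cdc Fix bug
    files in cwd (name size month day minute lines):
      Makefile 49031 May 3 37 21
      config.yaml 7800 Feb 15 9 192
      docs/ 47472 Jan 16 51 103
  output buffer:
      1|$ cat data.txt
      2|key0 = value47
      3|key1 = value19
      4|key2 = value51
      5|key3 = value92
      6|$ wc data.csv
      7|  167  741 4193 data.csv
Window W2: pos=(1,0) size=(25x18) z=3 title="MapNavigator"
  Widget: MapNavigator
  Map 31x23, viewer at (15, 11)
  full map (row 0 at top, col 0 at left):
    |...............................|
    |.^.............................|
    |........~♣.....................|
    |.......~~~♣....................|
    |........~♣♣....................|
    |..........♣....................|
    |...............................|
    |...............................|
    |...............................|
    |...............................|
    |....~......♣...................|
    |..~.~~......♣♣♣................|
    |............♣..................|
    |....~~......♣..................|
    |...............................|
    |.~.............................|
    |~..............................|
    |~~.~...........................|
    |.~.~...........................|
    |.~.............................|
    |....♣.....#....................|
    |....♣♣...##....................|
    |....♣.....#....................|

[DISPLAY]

┃ MapNavigator          ┃┃ CheckboxTree         
┠───────────────────────┨━━━━━━━━━━━━━━━━━━━┓───
┃....~♣♣................┃                   ┃   
┃......♣................┃───────────────────┨   
┃.......................┃t                  ┃   
┃.......................┃7                  ┃   
┃.......................┃9                  ┃   
┃.......................┃1                  ┃   
┃~......♣...............┃2                  ┃   
┃~~......♣♣♣@...........┃                   ┃   
┃........♣..............┃━━━━━━━━━━━━━━━━━━━┛   
┃~~......♣..............┃┃   [ ] test.go        
┃.......................┃┃                      
┃.......................┃┃                      
┃.......................┃┃                      
┃.......................┃┃                      
┗━━━━━━━━━━━━━━━━━━━━━━━┛┗━━━━━━━━━━━━━━━━━━━━━━


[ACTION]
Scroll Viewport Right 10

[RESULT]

ator          ┃┃ CheckboxTree                ┃  
──────────────┨━━━━━━━━━━━━━━━━━━━┓──────────┨  
..............┃                   ┃          ┃  
..............┃───────────────────┨          ┃  
..............┃t                  ┃          ┃  
..............┃7                  ┃          ┃  
..............┃9                  ┃          ┃  
..............┃1                  ┃          ┃  
..............┃2                  ┃          ┃  
♣♣@...........┃                   ┃          ┃  
..............┃━━━━━━━━━━━━━━━━━━━┛          ┃  
..............┃┃   [ ] test.go               ┃  
..............┃┃                             ┃  
..............┃┃                             ┃  
..............┃┃                             ┃  
..............┃┃                             ┃  
━━━━━━━━━━━━━━┛┗━━━━━━━━━━━━━━━━━━━━━━━━━━━━━┛  


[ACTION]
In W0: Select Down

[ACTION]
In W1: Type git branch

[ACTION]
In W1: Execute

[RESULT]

ator          ┃┃ CheckboxTree                ┃  
──────────────┨━━━━━━━━━━━━━━━━━━━┓──────────┨  
..............┃                   ┃          ┃  
..............┃───────────────────┨          ┃  
..............┃                   ┃          ┃  
..............┃93 data.csv        ┃          ┃  
..............┃                   ┃          ┃  
..............┃                   ┃          ┃  
..............┃h                  ┃          ┃  
♣♣@...........┃                   ┃          ┃  
..............┃━━━━━━━━━━━━━━━━━━━┛          ┃  
..............┃┃   [ ] test.go               ┃  
..............┃┃                             ┃  
..............┃┃                             ┃  
..............┃┃                             ┃  
..............┃┃                             ┃  
━━━━━━━━━━━━━━┛┗━━━━━━━━━━━━━━━━━━━━━━━━━━━━━┛  


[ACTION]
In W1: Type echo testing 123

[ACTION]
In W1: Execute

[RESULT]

ator          ┃┃ CheckboxTree                ┃  
──────────────┨━━━━━━━━━━━━━━━━━━━┓──────────┨  
..............┃                   ┃          ┃  
..............┃───────────────────┨          ┃  
..............┃                   ┃          ┃  
..............┃                   ┃          ┃  
..............┃h                  ┃          ┃  
..............┃g 123              ┃          ┃  
..............┃                   ┃          ┃  
♣♣@...........┃                   ┃          ┃  
..............┃━━━━━━━━━━━━━━━━━━━┛          ┃  
..............┃┃   [ ] test.go               ┃  
..............┃┃                             ┃  
..............┃┃                             ┃  
..............┃┃                             ┃  
..............┃┃                             ┃  
━━━━━━━━━━━━━━┛┗━━━━━━━━━━━━━━━━━━━━━━━━━━━━━┛  


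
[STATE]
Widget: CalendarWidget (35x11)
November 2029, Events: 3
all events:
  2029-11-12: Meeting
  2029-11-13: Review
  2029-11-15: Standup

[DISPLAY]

           November 2029           
Mo Tu We Th Fr Sa Su               
          1  2  3  4               
 5  6  7  8  9 10 11               
12* 13* 14 15* 16 17 18            
19 20 21 22 23 24 25               
26 27 28 29 30                     
                                   
                                   
                                   
                                   


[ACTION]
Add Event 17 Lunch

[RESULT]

           November 2029           
Mo Tu We Th Fr Sa Su               
          1  2  3  4               
 5  6  7  8  9 10 11               
12* 13* 14 15* 16 17* 18           
19 20 21 22 23 24 25               
26 27 28 29 30                     
                                   
                                   
                                   
                                   


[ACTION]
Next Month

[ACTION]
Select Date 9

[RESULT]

           December 2029           
Mo Tu We Th Fr Sa Su               
                1  2               
 3  4  5  6  7  8 [ 9]             
10 11 12 13 14 15 16               
17 18 19 20 21 22 23               
24 25 26 27 28 29 30               
31                                 
                                   
                                   
                                   


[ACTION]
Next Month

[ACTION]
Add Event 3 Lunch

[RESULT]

            January 2030           
Mo Tu We Th Fr Sa Su               
    1  2  3*  4  5  6              
 7  8  9 10 11 12 13               
14 15 16 17 18 19 20               
21 22 23 24 25 26 27               
28 29 30 31                        
                                   
                                   
                                   
                                   


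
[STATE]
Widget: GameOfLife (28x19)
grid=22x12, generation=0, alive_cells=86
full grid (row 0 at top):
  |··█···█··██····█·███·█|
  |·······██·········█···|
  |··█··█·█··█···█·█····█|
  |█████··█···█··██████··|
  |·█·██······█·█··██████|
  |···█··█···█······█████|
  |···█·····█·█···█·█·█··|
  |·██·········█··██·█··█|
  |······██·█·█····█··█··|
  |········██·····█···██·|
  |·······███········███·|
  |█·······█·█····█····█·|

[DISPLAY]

Gen: 0                      
··█···█··██····█·███·█      
·······██·········█···      
··█··█·█··█···█·█····█      
█████··█···█··██████··      
·█·██······█·█··██████      
···█··█···█······█████      
···█·····█·█···█·█·█··      
·██·········█··██·█··█      
······██·█·█····█··█··      
········██·····█···██·      
·······███········███·      
█·······█·█····█····█·      
                            
                            
                            
                            
                            
                            


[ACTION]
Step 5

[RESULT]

Gen: 5                      
······················      
·······███·██·█·█·····      
······█··█·████·█·····      
██·····█····█···█·····      
█·█····██·········███·      
··█····██·············      
··██··██·········█····      
·······████·······█··█      
·········███········█·      
···········█··········      
······················      
······················      
                            
                            
                            
                            
                            
                            


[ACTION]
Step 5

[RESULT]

Gen: 10                     
······█·███████·······      
·····█······██···█····      
····██····█········█··      
██··██··██····███·····      
█·██·███······█████·█·      
··█····█···········█··      
··██····█··········█··      
······██···█··········      
···········█··········      
···········█··········      
······················      
······················      
                            
                            
                            
                            
                            
                            


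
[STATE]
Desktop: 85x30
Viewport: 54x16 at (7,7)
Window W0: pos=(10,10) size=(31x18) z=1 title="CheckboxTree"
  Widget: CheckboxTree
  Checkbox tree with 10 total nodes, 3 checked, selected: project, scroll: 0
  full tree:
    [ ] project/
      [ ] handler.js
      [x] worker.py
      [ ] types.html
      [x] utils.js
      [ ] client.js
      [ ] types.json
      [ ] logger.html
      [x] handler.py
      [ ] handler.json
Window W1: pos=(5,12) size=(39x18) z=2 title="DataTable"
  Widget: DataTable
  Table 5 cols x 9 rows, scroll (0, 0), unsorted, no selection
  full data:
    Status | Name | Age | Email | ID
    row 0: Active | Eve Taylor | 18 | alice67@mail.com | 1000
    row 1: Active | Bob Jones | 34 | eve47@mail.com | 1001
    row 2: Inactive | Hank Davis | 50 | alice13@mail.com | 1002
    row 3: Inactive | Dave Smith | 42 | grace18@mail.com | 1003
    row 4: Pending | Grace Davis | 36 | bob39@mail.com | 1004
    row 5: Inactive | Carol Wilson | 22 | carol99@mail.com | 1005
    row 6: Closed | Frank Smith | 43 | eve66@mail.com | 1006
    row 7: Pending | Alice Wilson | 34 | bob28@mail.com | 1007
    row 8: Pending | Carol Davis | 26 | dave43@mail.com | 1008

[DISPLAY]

                                                      
                                                      
                                                      
   ┏━━━━━━━━━━━━━━━━━━━━━━━━━━━━━┓                    
   ┃ CheckboxTree                ┃                    
━━━━━━━━━━━━━━━━━━━━━━━━━━━━━━━━━━━━┓                 
DataTable                           ┃                 
────────────────────────────────────┨                 
tatus  │Name        │Age│Email      ┃                 
───────┼────────────┼───┼───────────┃                 
ctive  │Eve Taylor  │18 │alice67@mai┃                 
ctive  │Bob Jones   │34 │eve47@mail.┃                 
nactive│Hank Davis  │50 │alice13@mai┃                 
nactive│Dave Smith  │42 │grace18@mai┃                 
ending │Grace Davis │36 │bob39@mail.┃                 
nactive│Carol Wilson│22 │carol99@mai┃                 


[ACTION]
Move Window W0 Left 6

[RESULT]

                                                      
                                                      
                                                      
━━━━━━━━━━━━━━━━━━━━━━━━━━━┓                          
heckboxTree                ┃                          
━━━━━━━━━━━━━━━━━━━━━━━━━━━━━━━━━━━━┓                 
DataTable                           ┃                 
────────────────────────────────────┨                 
tatus  │Name        │Age│Email      ┃                 
───────┼────────────┼───┼───────────┃                 
ctive  │Eve Taylor  │18 │alice67@mai┃                 
ctive  │Bob Jones   │34 │eve47@mail.┃                 
nactive│Hank Davis  │50 │alice13@mai┃                 
nactive│Dave Smith  │42 │grace18@mai┃                 
ending │Grace Davis │36 │bob39@mail.┃                 
nactive│Carol Wilson│22 │carol99@mai┃                 


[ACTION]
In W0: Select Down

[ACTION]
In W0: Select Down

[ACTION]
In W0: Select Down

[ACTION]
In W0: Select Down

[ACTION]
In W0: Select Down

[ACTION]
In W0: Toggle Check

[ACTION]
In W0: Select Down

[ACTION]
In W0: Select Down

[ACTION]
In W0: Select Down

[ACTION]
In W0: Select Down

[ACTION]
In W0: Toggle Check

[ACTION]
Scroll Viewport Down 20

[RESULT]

────────────────────────────────────┨                 
tatus  │Name        │Age│Email      ┃                 
───────┼────────────┼───┼───────────┃                 
ctive  │Eve Taylor  │18 │alice67@mai┃                 
ctive  │Bob Jones   │34 │eve47@mail.┃                 
nactive│Hank Davis  │50 │alice13@mai┃                 
nactive│Dave Smith  │42 │grace18@mai┃                 
ending │Grace Davis │36 │bob39@mail.┃                 
nactive│Carol Wilson│22 │carol99@mai┃                 
losed  │Frank Smith │43 │eve66@mail.┃                 
ending │Alice Wilson│34 │bob28@mail.┃                 
ending │Carol Davis │26 │dave43@mail┃                 
                                    ┃                 
                                    ┃                 
                                    ┃                 
━━━━━━━━━━━━━━━━━━━━━━━━━━━━━━━━━━━━┛                 


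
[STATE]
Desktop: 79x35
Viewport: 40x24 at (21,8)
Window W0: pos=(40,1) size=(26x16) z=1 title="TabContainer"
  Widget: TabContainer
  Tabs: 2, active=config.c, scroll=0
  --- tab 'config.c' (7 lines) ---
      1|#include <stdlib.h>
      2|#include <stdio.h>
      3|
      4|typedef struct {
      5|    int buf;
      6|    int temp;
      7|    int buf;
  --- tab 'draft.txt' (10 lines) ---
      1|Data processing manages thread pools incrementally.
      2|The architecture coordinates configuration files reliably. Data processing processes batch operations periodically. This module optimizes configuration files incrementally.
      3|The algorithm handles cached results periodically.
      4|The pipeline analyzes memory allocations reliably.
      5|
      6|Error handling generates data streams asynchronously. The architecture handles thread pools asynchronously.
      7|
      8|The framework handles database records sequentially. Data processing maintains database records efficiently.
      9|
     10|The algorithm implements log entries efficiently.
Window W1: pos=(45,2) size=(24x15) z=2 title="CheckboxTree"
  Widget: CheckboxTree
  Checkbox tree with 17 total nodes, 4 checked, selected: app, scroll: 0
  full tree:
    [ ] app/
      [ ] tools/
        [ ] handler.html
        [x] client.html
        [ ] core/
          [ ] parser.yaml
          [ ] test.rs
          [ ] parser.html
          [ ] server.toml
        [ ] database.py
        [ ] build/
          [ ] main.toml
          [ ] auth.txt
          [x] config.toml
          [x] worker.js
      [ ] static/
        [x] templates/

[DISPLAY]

                   ┃    ┃     [x] client
                   ┃type┃     [ ] core/ 
                   ┃    ┃       [ ] pars
                   ┃    ┃       [ ] test
                   ┃    ┃       [ ] pars
                   ┃    ┃       [ ] serv
                   ┃    ┃     [ ] databa
                   ┃    ┃     [-] build/
                   ┗━━━━┗━━━━━━━━━━━━━━━
                                        
                                        
                                        
                                        
                                        
                                        
                                        
                                        
                                        
                                        
                                        
                                        
                                        
                                        
                                        


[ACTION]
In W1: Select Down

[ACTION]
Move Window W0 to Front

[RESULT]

                   ┃                    
                   ┃typedef struct {    
                   ┃    int buf;        
                   ┃    int temp;       
                   ┃    int buf;        
                   ┃                    
                   ┃                    
                   ┃                    
                   ┗━━━━━━━━━━━━━━━━━━━━
                                        
                                        
                                        
                                        
                                        
                                        
                                        
                                        
                                        
                                        
                                        
                                        
                                        
                                        
                                        


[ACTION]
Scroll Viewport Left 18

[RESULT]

                                     ┃  
                                     ┃ty
                                     ┃  
                                     ┃  
                                     ┃  
                                     ┃  
                                     ┃  
                                     ┃  
                                     ┗━━
                                        
                                        
                                        
                                        
                                        
                                        
                                        
                                        
                                        
                                        
                                        
                                        
                                        
                                        
                                        


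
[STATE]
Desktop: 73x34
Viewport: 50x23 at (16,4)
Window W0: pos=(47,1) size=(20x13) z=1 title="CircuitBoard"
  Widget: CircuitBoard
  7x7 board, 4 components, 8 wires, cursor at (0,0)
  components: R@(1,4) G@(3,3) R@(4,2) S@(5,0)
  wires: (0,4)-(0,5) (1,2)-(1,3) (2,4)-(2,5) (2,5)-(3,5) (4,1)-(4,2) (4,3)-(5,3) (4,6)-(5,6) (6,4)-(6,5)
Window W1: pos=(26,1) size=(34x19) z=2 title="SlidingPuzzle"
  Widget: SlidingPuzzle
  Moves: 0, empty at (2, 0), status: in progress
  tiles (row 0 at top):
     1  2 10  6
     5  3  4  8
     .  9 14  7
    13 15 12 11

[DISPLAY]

          ┃┌────┬────┬────┬────┐           ┃ 5 6  
          ┃│  1 │  2 │ 10 │  6 │           ┃      
          ┃├────┼────┼────┼────┤           ┃      
          ┃│  5 │  3 │  4 │  8 │           ┃· ─ · 
          ┃├────┼────┼────┼────┤           ┃      
          ┃│    │  9 │ 14 │  7 │           ┃      
          ┃├────┼────┼────┼────┤           ┃      
          ┃│ 13 │ 15 │ 12 │ 11 │           ┃    G 
          ┃└────┴────┴────┴────┘           ┃      
          ┃Moves: 0                        ┃━━━━━━
          ┃                                ┃      
          ┃                                ┃      
          ┃                                ┃      
          ┃                                ┃      
          ┃                                ┃      
          ┗━━━━━━━━━━━━━━━━━━━━━━━━━━━━━━━━┛      
                                                  
                                                  
                                                  
                                                  
                                                  
                                                  
                                                  


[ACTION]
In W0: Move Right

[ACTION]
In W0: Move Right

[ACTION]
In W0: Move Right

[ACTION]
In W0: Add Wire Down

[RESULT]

          ┃┌────┬────┬────┬────┐           ┃ 5 6  
          ┃│  1 │  2 │ 10 │  6 │           ┃   [.]
          ┃├────┼────┼────┼────┤           ┃    │ 
          ┃│  5 │  3 │  4 │  8 │           ┃· ─ · 
          ┃├────┼────┼────┼────┤           ┃      
          ┃│    │  9 │ 14 │  7 │           ┃      
          ┃├────┼────┼────┼────┤           ┃      
          ┃│ 13 │ 15 │ 12 │ 11 │           ┃    G 
          ┃└────┴────┴────┴────┘           ┃      
          ┃Moves: 0                        ┃━━━━━━
          ┃                                ┃      
          ┃                                ┃      
          ┃                                ┃      
          ┃                                ┃      
          ┃                                ┃      
          ┗━━━━━━━━━━━━━━━━━━━━━━━━━━━━━━━━┛      
                                                  
                                                  
                                                  
                                                  
                                                  
                                                  
                                                  


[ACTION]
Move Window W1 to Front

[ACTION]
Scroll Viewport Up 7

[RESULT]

                                                  
          ┏━━━━━━━━━━━━━━━━━━━━━━━━━━━━━━━━┓━━━━━━
          ┃ SlidingPuzzle                  ┃d     
          ┠────────────────────────────────┨──────
          ┃┌────┬────┬────┬────┐           ┃ 5 6  
          ┃│  1 │  2 │ 10 │  6 │           ┃   [.]
          ┃├────┼────┼────┼────┤           ┃    │ 
          ┃│  5 │  3 │  4 │  8 │           ┃· ─ · 
          ┃├────┼────┼────┼────┤           ┃      
          ┃│    │  9 │ 14 │  7 │           ┃      
          ┃├────┼────┼────┼────┤           ┃      
          ┃│ 13 │ 15 │ 12 │ 11 │           ┃    G 
          ┃└────┴────┴────┴────┘           ┃      
          ┃Moves: 0                        ┃━━━━━━
          ┃                                ┃      
          ┃                                ┃      
          ┃                                ┃      
          ┃                                ┃      
          ┃                                ┃      
          ┗━━━━━━━━━━━━━━━━━━━━━━━━━━━━━━━━┛      
                                                  
                                                  
                                                  


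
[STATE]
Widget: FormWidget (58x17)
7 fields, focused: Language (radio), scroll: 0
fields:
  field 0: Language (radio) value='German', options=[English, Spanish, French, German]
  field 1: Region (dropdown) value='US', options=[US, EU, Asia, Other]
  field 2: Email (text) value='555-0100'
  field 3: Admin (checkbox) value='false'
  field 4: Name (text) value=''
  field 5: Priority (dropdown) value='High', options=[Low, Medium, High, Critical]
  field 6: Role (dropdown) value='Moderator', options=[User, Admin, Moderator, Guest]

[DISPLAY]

> Language:   ( ) English  ( ) Spanish  ( ) French  (●) Ge
  Region:     [US                                       ▼]
  Email:      [555-0100                                  ]
  Admin:      [ ]                                         
  Name:       [                                          ]
  Priority:   [High                                     ▼]
  Role:       [Moderator                                ▼]
                                                          
                                                          
                                                          
                                                          
                                                          
                                                          
                                                          
                                                          
                                                          
                                                          


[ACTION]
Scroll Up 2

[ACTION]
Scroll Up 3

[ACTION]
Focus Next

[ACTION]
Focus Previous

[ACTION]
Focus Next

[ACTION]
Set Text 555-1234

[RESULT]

  Language:   ( ) English  ( ) Spanish  ( ) French  (●) Ge
> Region:     [US                                       ▼]
  Email:      [555-0100                                  ]
  Admin:      [ ]                                         
  Name:       [                                          ]
  Priority:   [High                                     ▼]
  Role:       [Moderator                                ▼]
                                                          
                                                          
                                                          
                                                          
                                                          
                                                          
                                                          
                                                          
                                                          
                                                          


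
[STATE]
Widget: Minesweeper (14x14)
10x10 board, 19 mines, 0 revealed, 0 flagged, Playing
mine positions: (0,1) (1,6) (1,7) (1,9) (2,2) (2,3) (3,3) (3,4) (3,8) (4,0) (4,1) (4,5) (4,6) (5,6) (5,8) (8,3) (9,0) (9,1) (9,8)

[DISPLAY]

■■■■■■■■■■    
■■■■■■■■■■    
■■■■■■■■■■    
■■■■■■■■■■    
■■■■■■■■■■    
■■■■■■■■■■    
■■■■■■■■■■    
■■■■■■■■■■    
■■■■■■■■■■    
■■■■■■■■■■    
              
              
              
              


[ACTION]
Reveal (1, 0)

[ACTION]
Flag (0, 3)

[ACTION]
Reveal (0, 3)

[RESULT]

■■■⚑■■■■■■    
1■■■■■■■■■    
■■■■■■■■■■    
■■■■■■■■■■    
■■■■■■■■■■    
■■■■■■■■■■    
■■■■■■■■■■    
■■■■■■■■■■    
■■■■■■■■■■    
■■■■■■■■■■    
              
              
              
              


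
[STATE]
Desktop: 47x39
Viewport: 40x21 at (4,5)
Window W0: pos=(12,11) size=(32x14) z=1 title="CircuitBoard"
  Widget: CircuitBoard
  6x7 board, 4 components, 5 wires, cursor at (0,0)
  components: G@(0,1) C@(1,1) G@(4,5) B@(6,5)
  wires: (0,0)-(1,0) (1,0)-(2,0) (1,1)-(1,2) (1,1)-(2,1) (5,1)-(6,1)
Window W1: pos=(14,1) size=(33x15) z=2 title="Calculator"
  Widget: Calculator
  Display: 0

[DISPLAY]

          ┃┌───┬───┬───┬───┐            
          ┃│ 7 │ 8 │ 9 │ ÷ │            
          ┃├───┼───┼───┼───┤            
          ┃│ 4 │ 5 │ 6 │ × │            
          ┃├───┼───┼───┼───┤            
          ┃│ 1 │ 2 │ 3 │ - │            
        ┏━┃├───┼───┼───┼───┤            
        ┃ ┃│ 0 │ . │ = │ + │            
        ┠─┃├───┼───┼───┼───┤            
        ┃ ┃│ C │ MC│ MR│ M+│            
        ┃0┗━━━━━━━━━━━━━━━━━━━━━━━━━━━━━
        ┃    │                         ┃
        ┃1   ·   C ─ ·                 ┃
        ┃    │   │                     ┃
        ┃2   ·   ·                     ┃
        ┃                              ┃
        ┃3                             ┃
        ┃                              ┃
        ┃4                       G     ┃
        ┗━━━━━━━━━━━━━━━━━━━━━━━━━━━━━━┛
                                        


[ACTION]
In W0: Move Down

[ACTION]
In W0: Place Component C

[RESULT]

          ┃┌───┬───┬───┬───┐            
          ┃│ 7 │ 8 │ 9 │ ÷ │            
          ┃├───┼───┼───┼───┤            
          ┃│ 4 │ 5 │ 6 │ × │            
          ┃├───┼───┼───┼───┤            
          ┃│ 1 │ 2 │ 3 │ - │            
        ┏━┃├───┼───┼───┼───┤            
        ┃ ┃│ 0 │ . │ = │ + │            
        ┠─┃├───┼───┼───┼───┤            
        ┃ ┃│ C │ MC│ MR│ M+│            
        ┃0┗━━━━━━━━━━━━━━━━━━━━━━━━━━━━━
        ┃    │                         ┃
        ┃1  [C]  C ─ ·                 ┃
        ┃    │   │                     ┃
        ┃2   ·   ·                     ┃
        ┃                              ┃
        ┃3                             ┃
        ┃                              ┃
        ┃4                       G     ┃
        ┗━━━━━━━━━━━━━━━━━━━━━━━━━━━━━━┛
                                        


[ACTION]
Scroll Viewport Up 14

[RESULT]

                                        
          ┏━━━━━━━━━━━━━━━━━━━━━━━━━━━━━
          ┃ Calculator                  
          ┠─────────────────────────────
          ┃                             
          ┃┌───┬───┬───┬───┐            
          ┃│ 7 │ 8 │ 9 │ ÷ │            
          ┃├───┼───┼───┼───┤            
          ┃│ 4 │ 5 │ 6 │ × │            
          ┃├───┼───┼───┼───┤            
          ┃│ 1 │ 2 │ 3 │ - │            
        ┏━┃├───┼───┼───┼───┤            
        ┃ ┃│ 0 │ . │ = │ + │            
        ┠─┃├───┼───┼───┼───┤            
        ┃ ┃│ C │ MC│ MR│ M+│            
        ┃0┗━━━━━━━━━━━━━━━━━━━━━━━━━━━━━
        ┃    │                         ┃
        ┃1  [C]  C ─ ·                 ┃
        ┃    │   │                     ┃
        ┃2   ·   ·                     ┃
        ┃                              ┃


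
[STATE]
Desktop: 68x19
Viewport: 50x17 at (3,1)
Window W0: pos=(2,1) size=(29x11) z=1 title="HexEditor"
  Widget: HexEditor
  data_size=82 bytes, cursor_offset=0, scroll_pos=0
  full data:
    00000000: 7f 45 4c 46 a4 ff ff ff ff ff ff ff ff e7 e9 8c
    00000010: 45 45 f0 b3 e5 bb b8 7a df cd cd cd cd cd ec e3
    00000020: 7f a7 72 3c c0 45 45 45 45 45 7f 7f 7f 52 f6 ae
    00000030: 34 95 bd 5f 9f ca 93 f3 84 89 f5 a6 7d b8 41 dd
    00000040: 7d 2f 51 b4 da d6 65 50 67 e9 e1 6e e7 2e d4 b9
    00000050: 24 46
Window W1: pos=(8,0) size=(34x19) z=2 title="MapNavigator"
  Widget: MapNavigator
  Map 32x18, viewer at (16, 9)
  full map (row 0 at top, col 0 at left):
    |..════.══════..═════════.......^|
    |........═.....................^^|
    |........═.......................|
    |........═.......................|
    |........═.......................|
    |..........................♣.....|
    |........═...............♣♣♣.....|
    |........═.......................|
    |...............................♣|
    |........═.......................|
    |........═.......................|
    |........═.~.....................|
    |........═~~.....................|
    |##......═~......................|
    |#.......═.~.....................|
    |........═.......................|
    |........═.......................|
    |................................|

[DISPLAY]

━━━━━┃ MapNavigator                   ┃           
 HexE┠────────────────────────────────┨           
─────┃........═.......................┃           
00000┃........═.......................┃           
00000┃........═.......................┃           
00000┃..........................♣.....┃           
00000┃........═...............♣♣♣.....┃           
00000┃........═.......................┃           
00000┃...............................♣┃           
     ┃........═.......@...............┃           
━━━━━┃........═.......................┃           
     ┃........═.~.....................┃           
     ┃........═~~.....................┃           
     ┃##......═~......................┃           
     ┃#.......═.~.....................┃           
     ┃........═.......................┃           
     ┃........═.......................┃           


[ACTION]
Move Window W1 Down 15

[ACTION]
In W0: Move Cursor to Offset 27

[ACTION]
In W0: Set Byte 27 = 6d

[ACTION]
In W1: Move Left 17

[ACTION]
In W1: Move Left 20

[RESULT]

━━━━━┃ MapNavigator                   ┃           
 HexE┠────────────────────────────────┨           
─────┃                ........═.......┃           
00000┃                ........═.......┃           
00000┃                ........═.......┃           
00000┃                ................┃           
00000┃                ........═.......┃           
00000┃                ........═.......┃           
00000┃                ................┃           
     ┃                @.......═.......┃           
━━━━━┃                ........═.......┃           
     ┃                ........═.~.....┃           
     ┃                ........═~~.....┃           
     ┃                ##......═~......┃           
     ┃                #.......═.~.....┃           
     ┃                ........═.......┃           
     ┃                ........═.......┃           
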